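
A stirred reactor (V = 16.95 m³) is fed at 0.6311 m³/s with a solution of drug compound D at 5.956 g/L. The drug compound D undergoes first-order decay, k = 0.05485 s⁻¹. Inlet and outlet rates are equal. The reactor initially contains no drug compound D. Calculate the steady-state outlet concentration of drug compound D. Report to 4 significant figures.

2.408 g/L

V dC/dt = Q(C_in − C) − k V C.
At steady state: 0 = Q C_in − (Q + kV) C_ss, so C_ss = Q C_in/(Q + kV).
C_ss = 0.6311·5.956/(0.6311 + 0.05485·16.95) = 3.75883/1.56081 = 2.40826 g/L.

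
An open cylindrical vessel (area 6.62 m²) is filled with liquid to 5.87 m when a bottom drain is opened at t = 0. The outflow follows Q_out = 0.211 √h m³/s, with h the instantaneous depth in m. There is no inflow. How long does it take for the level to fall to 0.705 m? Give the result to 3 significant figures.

99.3 s

With no inflow, A dh/dt = −0.211 √h.
∫ h^(−1/2) dh = −(0.211/A) ∫ dt, giving 2√h = 2√h₀ − (0.211/A) t.
t = 2A(√h₀ − √h)/0.211 = 2·6.62·(√5.87 − √0.705)/0.211
  = 13.240 × (2.4228 − 0.83964) / 0.211 = 99.342 s.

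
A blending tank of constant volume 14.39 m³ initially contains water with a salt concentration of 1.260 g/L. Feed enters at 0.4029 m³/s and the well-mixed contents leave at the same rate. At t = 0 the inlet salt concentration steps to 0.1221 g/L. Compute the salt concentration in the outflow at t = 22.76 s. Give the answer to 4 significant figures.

Transient balance on the dissolved component: V dC/dt = Q(C_in − C).
Rewrite as dC/dt + C/τ = C_in/τ, τ = V/Q = 35.7161 s.
C approaches C_in exponentially: C(t) = C_in + (C₀ − C_in) e^(−t/τ).
C(22.76) = 0.1221 + (1.260 − 0.1221)·e^(−22.76/35.7161) = 0.1221 + (1.13790)·0.528745 = 0.723759 g/L.

0.7238 g/L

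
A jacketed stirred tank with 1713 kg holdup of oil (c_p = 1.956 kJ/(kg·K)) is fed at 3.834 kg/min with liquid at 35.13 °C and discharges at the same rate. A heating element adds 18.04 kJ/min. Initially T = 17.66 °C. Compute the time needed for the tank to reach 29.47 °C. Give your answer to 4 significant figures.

403.0 min

M c_p dT/dt = ṁ c_p (T_in − T) + Q̇.
τ = M/ṁ = 446.792 min; T_ss = T_in + Q̇/(ṁ c_p) = 37.5356 °C.
T(t) = T_ss + (T₀ − T_ss) e^(−t/τ). Set T = 29.47:
e^(−t/τ) = (29.47 − 37.5356)/(17.66 − 37.5356) = 0.405803
t = −446.792 · ln(0.405803) = 402.956 min.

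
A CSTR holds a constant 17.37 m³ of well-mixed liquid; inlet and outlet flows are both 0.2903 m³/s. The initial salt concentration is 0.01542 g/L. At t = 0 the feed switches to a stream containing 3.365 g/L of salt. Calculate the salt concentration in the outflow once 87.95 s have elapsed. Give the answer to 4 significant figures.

Transient balance on the dissolved component: V dC/dt = Q(C_in − C).
So dC/dt = (C_in − C)/τ with τ = V/Q = 17.37/0.2903 = 59.8347 s.
Solution: C(t) = C_in + (C₀ − C_in) e^(−t/τ).
C(87.95) = 3.365 + (0.01542 − 3.365)·e^(−87.95/59.8347) = 3.365 + (-3.34958)·0.229952 = 2.59476 g/L.

2.595 g/L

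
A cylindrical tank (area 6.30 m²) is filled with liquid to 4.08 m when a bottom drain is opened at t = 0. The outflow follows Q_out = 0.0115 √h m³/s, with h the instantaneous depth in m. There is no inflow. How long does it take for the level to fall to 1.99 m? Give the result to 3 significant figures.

With no inflow, A dh/dt = −0.0115 √h.
∫ h^(−1/2) dh = −(0.0115/A) ∫ dt, giving 2√h = 2√h₀ − (0.0115/A) t.
t = 2A(√h₀ − √h)/0.0115 = 2·6.30·(√4.08 − √1.99)/0.0115
  = 12.600 × (2.0199 − 1.4107) / 0.0115 = 667.50 s.

668 s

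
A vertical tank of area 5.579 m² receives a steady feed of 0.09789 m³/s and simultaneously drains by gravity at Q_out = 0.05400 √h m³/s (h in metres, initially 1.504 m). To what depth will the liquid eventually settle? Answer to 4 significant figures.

A dh/dt = Q_in − 0.05400 √h. Steady state requires inflow = outflow:
Q_in = 0.05400 √h_ss ⇒ √h_ss = 0.09789/0.05400 = 1.81278.
h_ss = 1.81278² = 3.28616 m. (Since h₀ = 1.504 m < h_ss, the level will rise toward this value.)

3.286 m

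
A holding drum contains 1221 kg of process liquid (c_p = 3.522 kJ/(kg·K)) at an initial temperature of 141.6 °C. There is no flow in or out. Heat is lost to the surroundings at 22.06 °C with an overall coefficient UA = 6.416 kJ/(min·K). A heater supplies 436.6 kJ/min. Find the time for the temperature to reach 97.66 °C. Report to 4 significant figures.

1287 min

M c_p dT/dt = −UA(T − T_amb) + Q̇.
τ = M c_p/UA = 670.256 min; T_ss = T_amb + Q̇/UA = 22.06 + 436.6/6.416 = 90.1086 °C.
T(t) = T_ss + (T₀ − T_ss)e^(−t/τ); set T = 97.66:
t = −τ ln[(T − T_ss)/(T₀ − T_ss)] = −670.256 · ln(0.146653) = 1286.68 min.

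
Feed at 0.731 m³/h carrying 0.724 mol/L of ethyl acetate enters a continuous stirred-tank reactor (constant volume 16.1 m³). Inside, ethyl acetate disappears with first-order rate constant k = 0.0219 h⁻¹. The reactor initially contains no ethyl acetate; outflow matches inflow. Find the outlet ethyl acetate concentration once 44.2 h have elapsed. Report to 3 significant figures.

0.463 mol/L

Species balance: V dC/dt = Q C_in − Q C − k V C.
dC/dt = (Q/V) C_in − (Q/V + k) C; effective rate a = Q/V + k = 0.045404 + 0.0219 = 0.067304 h⁻¹.
C_ss = Q C_in/(Q + kV) = 0.48842 mol/L; C(t) = C_ss + (C₀ − C_ss) e^(−a t).
C(44.2) = 0.48842 + (-0.48842)·e^(−0.067304·44.2) = 0.48842 + (-0.48842)·0.051056 = 0.46348 mol/L.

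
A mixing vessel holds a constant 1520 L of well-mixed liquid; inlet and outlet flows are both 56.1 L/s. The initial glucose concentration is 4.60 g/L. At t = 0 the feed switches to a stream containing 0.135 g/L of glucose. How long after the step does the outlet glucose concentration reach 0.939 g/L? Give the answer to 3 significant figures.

46.5 s

Species balance: V dC/dt = Q(C_in − C) ⇒ τ = V/Q = 27.094 s.
C(t) = C_in + (C₀ − C_in) e^(−t/τ). Set C = 0.939 and solve for t:
e^(−t/τ) = (C − C_in)/(C₀ − C_in) = (0.939 − 0.135)/(4.60 − 0.135) = 0.18007
t = −τ ln(…) = 27.094 × 1.7144 = 46.451 s.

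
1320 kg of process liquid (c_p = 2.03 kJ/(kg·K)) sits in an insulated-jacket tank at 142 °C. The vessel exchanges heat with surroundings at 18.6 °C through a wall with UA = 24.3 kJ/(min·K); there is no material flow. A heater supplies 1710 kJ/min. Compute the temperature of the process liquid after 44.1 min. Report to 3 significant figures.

125 °C

Heat balance on the well-mixed liquid: M c_p dT/dt = −UA(T − T_amb) + Q̇.
dT/dt = (T_ss − T)/τ with T_ss = T_amb + Q̇/UA = 18.6 + 1710/24.3 = 88.970 °C, τ = M c_p/UA = 1320·2.03/24.3 = 110.27 min.
T approaches T_ss exponentially: T(t) = T_ss + (T₀ − T_ss) e^(−t/τ).
T(44.1) = 88.970 + (53.030)·0.67037 = 124.52 °C.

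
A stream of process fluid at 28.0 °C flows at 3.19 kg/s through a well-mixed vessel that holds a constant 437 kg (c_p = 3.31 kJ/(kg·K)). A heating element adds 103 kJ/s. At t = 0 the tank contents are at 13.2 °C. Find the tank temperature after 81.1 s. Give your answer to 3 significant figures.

24.2 °C

M c_p dT/dt = ṁ c_p (T_in − T) + Q̇.
τ = M/ṁ = 136.99 s; T_ss = T_in + Q̇/(ṁ c_p) = 28.0 + 103/(3.19·3.31) = 37.755 °C.
Integrating: T(t) = T_ss + (T₀ − T_ss) e^(−t/τ).
T(81.1) = 37.755 + (-24.555)·e^(−81.1/136.99) = 37.755 + (-24.555)·0.55321 = 24.171 °C.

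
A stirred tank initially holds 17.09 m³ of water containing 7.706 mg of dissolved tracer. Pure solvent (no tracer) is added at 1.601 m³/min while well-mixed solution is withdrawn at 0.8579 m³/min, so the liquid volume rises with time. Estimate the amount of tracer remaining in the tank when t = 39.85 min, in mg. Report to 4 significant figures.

Total volume: dV/dt = Q_in − Q_out = 0.743100 m³/min, so V(t) = 17.09 + 0.743100 t and V(39.85) = 46.7025 m³.
No tracer enters, so dm/dt = −Q_out · (m/V).
dm/m = −Q_out dt/(V₀ + 0.743100 t); integrating gives ln(m/m₀) = −(Q_out/(Q_in−Q_out)) ln(V/V₀).
m = m₀ (V₀/V)^(Q_out/(Q_in−Q_out)) = 7.706 × (17.09/46.7025)^(1.15449) = 2.41425 mg.

2.414 mg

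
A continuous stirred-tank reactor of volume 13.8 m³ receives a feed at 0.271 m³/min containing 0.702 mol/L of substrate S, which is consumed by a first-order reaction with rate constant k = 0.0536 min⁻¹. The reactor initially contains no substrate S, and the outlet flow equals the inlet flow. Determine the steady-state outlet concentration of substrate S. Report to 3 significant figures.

Accumulation = in − out − consumed: V dC/dt = Q C_in − Q C − k V C.
Steady state (dC/dt = 0): C_ss = Q C_in/(Q + kV) = C_in/(1 + kV/Q).
C_ss = 0.271·0.702/(0.271 + 0.0536·13.8) = 0.19024/1.0107 = 0.18823 mol/L.

0.188 mol/L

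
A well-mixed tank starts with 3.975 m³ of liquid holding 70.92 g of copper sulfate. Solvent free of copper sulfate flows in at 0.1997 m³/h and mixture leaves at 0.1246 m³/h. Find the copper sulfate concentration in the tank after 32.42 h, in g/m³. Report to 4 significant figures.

5.008 g/m³

Total volume: dV/dt = Q_in − Q_out = 0.0751000 m³/h, so V(t) = 3.975 + 0.0751000 t and V(32.42) = 6.40974 m³.
No copper sulfate enters, so dm/dt = −Q_out · (m/V).
Separate: dm/m = −Q_out dt/V(t) ⇒ ln(m/m₀) = −(Q_out/(Q_in−Q_out)) ln(V/V₀).
m = m₀ (V₀/V)^(Q_out/(Q_in−Q_out)) = 70.92 × (3.975/6.40974)^(1.65912) = 32.0993 g.
C = m/V = 32.0993/6.40974 = 5.00789 g/m³.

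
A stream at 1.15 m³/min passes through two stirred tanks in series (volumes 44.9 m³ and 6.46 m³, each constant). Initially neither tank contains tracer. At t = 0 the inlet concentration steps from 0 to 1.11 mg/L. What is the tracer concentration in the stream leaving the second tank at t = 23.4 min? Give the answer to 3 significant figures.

Each tank obeys Vᵢ dCᵢ/dt = Q(Cᵢ₋₁ − Cᵢ), so τᵢ = Vᵢ/Q.
τ₁ = 44.9/1.15 = 39.043 min; τ₂ = 6.46/1.15 = 5.6174 min.
Tank 1: C₁ = C_in(1 − e^(−t/τ₁)). Tank 2 (τ₁ ≠ τ₂): C₂ = C_in[1 − (τ₁ e^(−t/τ₁) − τ₂ e^(−t/τ₂))/(τ₁ − τ₂)].
At t = 23.4: e^(−t/τ₁) = 0.54918, e^(−t/τ₂) = 0.015520.
C₂ = 1.11·[1 − (39.043·0.54918 − 5.6174·0.015520)/(33.426)] = 1.11·0.36114 = 0.40086 mg/L.

0.401 mg/L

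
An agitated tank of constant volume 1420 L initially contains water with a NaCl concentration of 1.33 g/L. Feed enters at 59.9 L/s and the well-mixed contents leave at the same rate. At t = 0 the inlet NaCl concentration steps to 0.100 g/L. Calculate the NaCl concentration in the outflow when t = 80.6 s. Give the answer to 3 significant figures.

Mass balance on the solute (V constant): V dC/dt = Q(C_in − C).
So dC/dt = (C_in − C)/τ with τ = V/Q = 1420/59.9 = 23.706 s.
C approaches C_in exponentially: C(t) = C_in + (C₀ − C_in) e^(−t/τ).
C(80.6) = 0.100 + (1.33 − 0.100)·e^(−80.6/23.706) = 0.100 + (1.2300)·0.033375 = 0.14105 g/L.

0.141 g/L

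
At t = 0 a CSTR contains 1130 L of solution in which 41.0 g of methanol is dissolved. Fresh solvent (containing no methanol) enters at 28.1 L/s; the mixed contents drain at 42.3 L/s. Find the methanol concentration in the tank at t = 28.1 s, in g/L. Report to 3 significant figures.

0.0153 g/L

Total volume: dV/dt = Q_in − Q_out = -14.200 L/s, so V(t) = 1130 − 14.200 t and V(28.1) = 730.98 L.
No methanol enters, so dm/dt = −Q_out · (m/V).
Separate: dm/m = −Q_out dt/V(t) ⇒ ln(m/m₀) = −(Q_out/(Q_in−Q_out)) ln(V/V₀).
m = m₀ (V₀/V)^(Q_out/(Q_in−Q_out)) = 41.0 × (1130/730.98)^(-2.9789) = 11.201 g.
C = m/V = 11.201/730.98 = 0.015323 g/L.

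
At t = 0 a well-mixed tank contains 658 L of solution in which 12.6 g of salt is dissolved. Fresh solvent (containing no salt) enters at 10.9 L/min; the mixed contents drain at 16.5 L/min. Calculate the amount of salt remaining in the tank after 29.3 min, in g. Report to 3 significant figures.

Total volume: dV/dt = Q_in − Q_out = -5.6000 L/min, so V(t) = 658 − 5.6000 t and V(29.3) = 493.92 L.
Solute balance: dm/dt = 0 − Q_out C = −Q_out m/V(t).
Separate: dm/m = −Q_out dt/V(t) ⇒ ln(m/m₀) = −(Q_out/(Q_in−Q_out)) ln(V/V₀).
m = m₀ (V₀/V)^(Q_out/(Q_in−Q_out)) = 12.6 × (658/493.92)^(-2.9464) = 5.4117 g.

5.41 g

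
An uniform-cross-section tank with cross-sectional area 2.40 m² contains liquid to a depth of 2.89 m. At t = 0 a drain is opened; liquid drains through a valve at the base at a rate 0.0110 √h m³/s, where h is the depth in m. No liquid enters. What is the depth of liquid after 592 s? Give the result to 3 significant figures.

With no inflow, A dh/dt = −0.0110 √h.
Separate and integrate: 2(√h − √h₀) = −(0.0110/A) t.
√h = √2.89 − 0.0110·592/(2·2.40) = 1.7000 − 1.3567 = 0.34333.
h = 0.34333² = 0.11788 m.

0.118 m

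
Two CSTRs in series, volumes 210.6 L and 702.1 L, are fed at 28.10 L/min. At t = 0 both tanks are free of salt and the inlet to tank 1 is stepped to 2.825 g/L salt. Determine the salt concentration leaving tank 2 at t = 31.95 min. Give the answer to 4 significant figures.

1.719 g/L

Time constants: τᵢ = Vᵢ/Q for each well-mixed tank.
τ₁ = 210.6/28.10 = 7.49466 min; τ₂ = 702.1/28.10 = 24.9858 min.
Tank 1: C₁ = C_in(1 − e^(−t/τ₁)). Tank 2 (τ₁ ≠ τ₂): C₂ = C_in[1 − (τ₁ e^(−t/τ₁) − τ₂ e^(−t/τ₂))/(τ₁ − τ₂)].
At t = 31.95: e^(−t/τ₁) = 0.0140795, e^(−t/τ₂) = 0.278391.
C₂ = 2.825·[1 − (7.49466·0.0140795 − 24.9858·0.278391)/(-17.4911)] = 2.825·0.608355 = 1.71860 g/L.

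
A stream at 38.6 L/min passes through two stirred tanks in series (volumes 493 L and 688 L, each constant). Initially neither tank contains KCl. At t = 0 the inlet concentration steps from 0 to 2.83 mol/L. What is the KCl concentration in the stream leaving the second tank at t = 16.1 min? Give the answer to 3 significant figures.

0.812 mol/L

Species balance on tank i: dCᵢ/dt = (Cᵢ₋₁ − Cᵢ)/τᵢ with τᵢ = Vᵢ/Q.
τ₁ = 493/38.6 = 12.772 min; τ₂ = 688/38.6 = 17.824 min.
Solving the cascade with C₁(0)=C₂(0)=0 gives C₂(t) = C_in[1 − (τ₁ e^(−t/τ₁) − τ₂ e^(−t/τ₂))/(τ₁ − τ₂)].
At t = 16.1: e^(−t/τ₁) = 0.28349, e^(−t/τ₂) = 0.40524.
C₂ = 2.83·[1 − (12.772·0.28349 − 17.824·0.40524)/(-5.0518)] = 2.83·0.28697 = 0.81213 mol/L.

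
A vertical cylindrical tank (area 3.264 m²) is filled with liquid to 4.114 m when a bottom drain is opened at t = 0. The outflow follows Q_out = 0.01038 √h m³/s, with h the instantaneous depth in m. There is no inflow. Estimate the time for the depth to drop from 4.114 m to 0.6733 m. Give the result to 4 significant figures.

With no inflow, A dh/dt = −0.01038 √h.
Separate and integrate: 2(√h − √h₀) = −(0.01038/A) t.
t = 2A(√h₀ − √h)/0.01038 = 2·3.264·(√4.114 − √0.6733)/0.01038
  = 6.52800 × (2.02830 − 0.820549) / 0.01038 = 759.557 s.

759.6 s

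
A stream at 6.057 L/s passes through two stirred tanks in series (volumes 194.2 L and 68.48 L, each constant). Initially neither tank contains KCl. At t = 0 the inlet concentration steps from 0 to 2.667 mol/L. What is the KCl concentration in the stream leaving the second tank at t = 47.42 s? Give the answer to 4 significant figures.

Each tank obeys Vᵢ dCᵢ/dt = Q(Cᵢ₋₁ − Cᵢ), so τᵢ = Vᵢ/Q.
τ₁ = 194.2/6.057 = 32.0621 s; τ₂ = 68.48/6.057 = 11.3059 s.
Tank 1: C₁ = C_in(1 − e^(−t/τ₁)). Tank 2 (τ₁ ≠ τ₂): C₂ = C_in[1 − (τ₁ e^(−t/τ₁) − τ₂ e^(−t/τ₂))/(τ₁ − τ₂)].
At t = 47.42: e^(−t/τ₁) = 0.227864, e^(−t/τ₂) = 0.0150819.
C₂ = 2.667·[1 − (32.0621·0.227864 − 11.3059·0.0150819)/(20.7561)] = 2.667·0.656233 = 1.75017 mol/L.

1.750 mol/L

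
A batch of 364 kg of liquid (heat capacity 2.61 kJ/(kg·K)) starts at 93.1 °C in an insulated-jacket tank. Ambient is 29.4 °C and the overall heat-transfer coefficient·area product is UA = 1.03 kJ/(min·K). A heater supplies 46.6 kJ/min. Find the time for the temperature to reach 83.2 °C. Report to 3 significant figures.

M c_p dT/dt = −UA(T − T_amb) + Q̇.
τ = M c_p/UA = 922.37 min; T_ss = T_amb + Q̇/UA = 29.4 + 46.6/1.03 = 74.643 °C.
T(t) = T_ss + (T₀ − T_ss)e^(−t/τ); set T = 83.2:
t = −τ ln[(T − T_ss)/(T₀ − T_ss)] = −922.37 · ln(0.46363) = 709.00 min.

709 min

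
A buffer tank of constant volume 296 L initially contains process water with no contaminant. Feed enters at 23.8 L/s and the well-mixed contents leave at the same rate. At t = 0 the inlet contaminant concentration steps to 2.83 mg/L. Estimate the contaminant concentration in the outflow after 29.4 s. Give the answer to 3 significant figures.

2.56 mg/L

Accumulation = in − out for the solute gives V dC/dt = Q(C_in − C).
Rewrite as dC/dt + C/τ = C_in/τ, τ = V/Q = 12.437 s.
This is linear first-order; C(t) = C_in + (C₀ − C_in) e^(−t/τ).
C(29.4) = 2.83 + (0 − 2.83)·e^(−29.4/12.437) = 2.83 + (-2.8300)·0.094051 = 2.5638 mg/L.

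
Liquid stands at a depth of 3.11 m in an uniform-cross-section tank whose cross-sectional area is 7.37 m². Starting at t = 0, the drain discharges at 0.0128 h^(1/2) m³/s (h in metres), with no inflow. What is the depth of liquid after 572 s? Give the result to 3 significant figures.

1.60 m

A dh/dt = −Q_out = −0.0128 √h.
∫ h^(−1/2) dh = −(0.0128/A) ∫ dt, giving 2√h = 2√h₀ − (0.0128/A) t.
√h = √3.11 − 0.0128·572/(2·7.37) = 1.7635 − 0.49672 = 1.2668.
h = 1.2668² = 1.6048 m.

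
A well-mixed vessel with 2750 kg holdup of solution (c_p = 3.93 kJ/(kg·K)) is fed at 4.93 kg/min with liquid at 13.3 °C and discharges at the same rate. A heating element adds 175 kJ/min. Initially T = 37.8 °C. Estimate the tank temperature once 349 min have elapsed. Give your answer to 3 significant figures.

30.6 °C

Energy balance: M c_p dT/dt = ṁ c_p (T_in − T) + 175.
Rearrange: dT/dt = (T_ss − T)/τ with τ = M/ṁ = 557.81 min and T_ss = T_in + Q̇/(ṁ c_p) = 22.332 °C.
This is linear first-order; T(t) = T_ss + (T₀ − T_ss) e^(−t/τ).
T(349) = 22.332 + (15.468)·e^(−349/557.81) = 22.332 + (15.468)·0.53491 = 30.606 °C.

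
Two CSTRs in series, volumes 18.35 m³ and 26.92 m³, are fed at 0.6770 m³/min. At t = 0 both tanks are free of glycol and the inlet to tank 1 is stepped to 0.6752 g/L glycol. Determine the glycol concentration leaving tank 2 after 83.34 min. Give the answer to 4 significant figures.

0.4812 g/L

Each tank obeys Vᵢ dCᵢ/dt = Q(Cᵢ₋₁ − Cᵢ), so τᵢ = Vᵢ/Q.
τ₁ = 18.35/0.6770 = 27.1049 min; τ₂ = 26.92/0.6770 = 39.7637 min.
Solving the cascade with C₁(0)=C₂(0)=0 gives C₂(t) = C_in[1 − (τ₁ e^(−t/τ₁) − τ₂ e^(−t/τ₂))/(τ₁ − τ₂)].
At t = 83.34: e^(−t/τ₁) = 0.0462024, e^(−t/τ₂) = 0.122962.
C₂ = 0.6752·[1 − (27.1049·0.0462024 − 39.7637·0.122962)/(-12.6588)] = 0.6752·0.712682 = 0.481203 g/L.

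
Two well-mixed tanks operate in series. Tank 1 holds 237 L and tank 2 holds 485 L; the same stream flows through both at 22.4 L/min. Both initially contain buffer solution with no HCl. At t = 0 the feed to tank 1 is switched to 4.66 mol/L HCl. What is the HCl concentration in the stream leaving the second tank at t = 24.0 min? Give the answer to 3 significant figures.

2.11 mol/L

Species balance on tank i: dCᵢ/dt = (Cᵢ₋₁ − Cᵢ)/τᵢ with τᵢ = Vᵢ/Q.
τ₁ = 237/22.4 = 10.580 min; τ₂ = 485/22.4 = 21.652 min.
Solving the cascade with C₁(0)=C₂(0)=0 gives C₂(t) = C_in[1 − (τ₁ e^(−t/τ₁) − τ₂ e^(−t/τ₂))/(τ₁ − τ₂)].
At t = 24.0: e^(−t/τ₁) = 0.10348, e^(−t/τ₂) = 0.33007.
C₂ = 4.66·[1 − (10.580·0.10348 − 21.652·0.33007)/(-11.071)] = 4.66·0.45339 = 2.1128 mol/L.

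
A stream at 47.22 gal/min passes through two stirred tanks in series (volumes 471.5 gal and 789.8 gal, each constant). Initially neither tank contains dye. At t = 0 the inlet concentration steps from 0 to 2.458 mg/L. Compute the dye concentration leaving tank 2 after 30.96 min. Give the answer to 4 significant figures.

Time constants: τᵢ = Vᵢ/Q for each well-mixed tank.
τ₁ = 471.5/47.22 = 9.98518 min; τ₂ = 789.8/47.22 = 16.7260 min.
Solving the cascade with C₁(0)=C₂(0)=0 gives C₂(t) = C_in[1 − (τ₁ e^(−t/τ₁) − τ₂ e^(−t/τ₂))/(τ₁ − τ₂)].
At t = 30.96: e^(−t/τ₁) = 0.0450223, e^(−t/τ₂) = 0.157078.
C₂ = 2.458·[1 − (9.98518·0.0450223 − 16.7260·0.157078)/(-6.74079)] = 2.458·0.676934 = 1.66390 mg/L.

1.664 mg/L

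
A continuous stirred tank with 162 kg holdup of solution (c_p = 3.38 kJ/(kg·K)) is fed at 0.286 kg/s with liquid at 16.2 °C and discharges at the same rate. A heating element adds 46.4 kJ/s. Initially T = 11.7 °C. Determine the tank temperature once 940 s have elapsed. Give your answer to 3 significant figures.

Heat balance on the well-mixed liquid: M c_p dT/dt = ṁ c_p (T_in − T) + 46.4.
τ = M/ṁ = 566.43 s; T_ss = T_in + Q̇/(ṁ c_p) = 16.2 + 46.4/(0.286·3.38) = 64.199 °C.
This is linear first-order; T(t) = T_ss + (T₀ − T_ss) e^(−t/τ).
T(940) = 64.199 + (-52.499)·e^(−940/566.43) = 64.199 + (-52.499)·0.19023 = 54.212 °C.

54.2 °C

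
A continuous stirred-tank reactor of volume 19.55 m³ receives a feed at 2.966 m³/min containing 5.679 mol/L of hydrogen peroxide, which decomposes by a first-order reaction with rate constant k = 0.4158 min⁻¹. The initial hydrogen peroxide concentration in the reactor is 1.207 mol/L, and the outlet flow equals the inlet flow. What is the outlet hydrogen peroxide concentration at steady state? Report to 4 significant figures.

1.518 mol/L

Species balance: V dC/dt = Q C_in − Q C − k V C.
At steady state: 0 = Q C_in − (Q + kV) C_ss, so C_ss = Q C_in/(Q + kV).
C_ss = 2.966·5.679/(2.966 + 0.4158·19.55) = 16.8439/11.0949 = 1.51817 mol/L.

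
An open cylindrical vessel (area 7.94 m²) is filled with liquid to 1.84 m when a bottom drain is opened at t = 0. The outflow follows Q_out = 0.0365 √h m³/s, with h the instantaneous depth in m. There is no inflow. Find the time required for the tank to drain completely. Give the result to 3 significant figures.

590 s

Unsteady balance on liquid volume: A dh/dt = −0.0365 √h.
∫ h^(−1/2) dh = −(0.0365/A) ∫ dt, giving 2√h = 2√h₀ − (0.0365/A) t.
Set h = 0: 2√h₀ = (0.0365/A) t_empty ⇒ t_empty = 2A√h₀/0.0365.
t_empty = 2·7.94·√1.84/0.0365 = 15.880·1.3565/0.0365 = 590.16 s.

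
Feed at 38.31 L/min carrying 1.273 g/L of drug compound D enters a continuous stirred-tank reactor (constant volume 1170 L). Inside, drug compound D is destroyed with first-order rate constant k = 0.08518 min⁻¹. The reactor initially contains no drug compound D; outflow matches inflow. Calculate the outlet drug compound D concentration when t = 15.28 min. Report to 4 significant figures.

Accumulation = in − out − consumed: V dC/dt = Q C_in − Q C − k V C.
This is linear with rate a = Q/V + k = 0.117924 min⁻¹.
C_ss = Q C_in/(Q + kV) = 0.353471 g/L; C(t) = C_ss + (C₀ − C_ss) e^(−a t).
C(15.28) = 0.353471 + (-0.353471)·e^(−0.117924·15.28) = 0.353471 + (-0.353471)·0.164990 = 0.295152 g/L.

0.2952 g/L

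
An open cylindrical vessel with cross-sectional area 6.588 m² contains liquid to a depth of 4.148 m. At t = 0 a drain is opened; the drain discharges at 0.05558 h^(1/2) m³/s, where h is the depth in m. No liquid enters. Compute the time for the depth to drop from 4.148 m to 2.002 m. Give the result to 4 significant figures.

147.4 s

With no inflow, A dh/dt = −0.05558 √h.
∫ h^(−1/2) dh = −(0.05558/A) ∫ dt, giving 2√h = 2√h₀ − (0.05558/A) t.
t = 2A(√h₀ − √h)/0.05558 = 2·6.588·(√4.148 − √2.002)/0.05558
  = 13.1760 × (2.03666 − 1.41492) / 0.05558 = 147.393 s.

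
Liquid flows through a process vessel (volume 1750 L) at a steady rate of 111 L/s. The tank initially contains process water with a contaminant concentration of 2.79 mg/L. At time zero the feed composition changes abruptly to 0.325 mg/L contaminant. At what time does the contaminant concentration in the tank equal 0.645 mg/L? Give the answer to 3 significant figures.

Species balance: V dC/dt = Q(C_in − C) ⇒ τ = V/Q = 15.766 s.
C(t) = C_in + (C₀ − C_in) e^(−t/τ). Set C = 0.645 and solve for t:
e^(−t/τ) = (C − C_in)/(C₀ − C_in) = (0.645 − 0.325)/(2.79 − 0.325) = 0.12982
t = −τ ln(…) = 15.766 × 2.0416 = 32.188 s.

32.2 s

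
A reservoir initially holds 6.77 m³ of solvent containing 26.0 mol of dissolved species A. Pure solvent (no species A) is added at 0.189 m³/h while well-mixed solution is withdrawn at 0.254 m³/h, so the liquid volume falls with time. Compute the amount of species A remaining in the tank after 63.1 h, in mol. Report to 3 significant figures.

Let m(t) be the amount of species A. Volume: V(t) = V₀ + (Q_in − Q_out) t = 6.77 − 0.065000 t; V(63.1) = 2.6685 m³.
Species balance (pure solvent in): dm/dt = −Q_out · m/V(t).
Separate: dm/m = −Q_out dt/V(t) ⇒ ln(m/m₀) = −(Q_out/(Q_in−Q_out)) ln(V/V₀).
m = m₀ (V₀/V)^(Q_out/(Q_in−Q_out)) = 26.0 × (6.77/2.6685)^(-3.9077) = 0.68393 mol.

0.684 mol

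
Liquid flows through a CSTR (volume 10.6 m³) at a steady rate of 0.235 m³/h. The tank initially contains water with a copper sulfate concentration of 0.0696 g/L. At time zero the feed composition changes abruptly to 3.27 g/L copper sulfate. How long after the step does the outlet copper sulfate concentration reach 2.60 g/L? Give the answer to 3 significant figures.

Species balance: V dC/dt = Q(C_in − C) ⇒ τ = V/Q = 45.106 h.
C(t) = C_in + (C₀ − C_in) e^(−t/τ). Set C = 2.60 and solve for t:
e^(−t/τ) = (C − C_in)/(C₀ − C_in) = (2.60 − 3.27)/(0.0696 − 3.27) = 0.20935
t = −τ ln(…) = 45.106 × 1.5638 = 70.535 h.

70.5 h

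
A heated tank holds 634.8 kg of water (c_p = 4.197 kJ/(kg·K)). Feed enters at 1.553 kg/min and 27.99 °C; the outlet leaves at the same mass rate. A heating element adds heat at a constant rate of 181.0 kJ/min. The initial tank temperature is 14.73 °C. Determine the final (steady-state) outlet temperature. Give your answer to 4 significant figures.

Unsteady energy balance on the tank contents: M c_p dT/dt = ṁ c_p (T_in − T) + 181.0.
At steady state dT/dt = 0 ⇒ T_ss = T_in + Q̇/(ṁ c_p) = 27.99 + 181.0/(1.553·4.197) = 55.7595 °C.

55.76 °C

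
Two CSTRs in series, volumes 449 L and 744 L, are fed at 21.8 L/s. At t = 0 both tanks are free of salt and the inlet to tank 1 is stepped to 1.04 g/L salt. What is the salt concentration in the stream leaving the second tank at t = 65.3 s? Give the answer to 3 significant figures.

Each tank obeys Vᵢ dCᵢ/dt = Q(Cᵢ₋₁ − Cᵢ), so τᵢ = Vᵢ/Q.
τ₁ = 449/21.8 = 20.596 s; τ₂ = 744/21.8 = 34.128 s.
Solving the cascade with C₁(0)=C₂(0)=0 gives C₂(t) = C_in[1 − (τ₁ e^(−t/τ₁) − τ₂ e^(−t/τ₂))/(τ₁ − τ₂)].
At t = 65.3: e^(−t/τ₁) = 0.041984, e^(−t/τ₂) = 0.14758.
C₂ = 1.04·[1 − (20.596·0.041984 − 34.128·0.14758)/(-13.532)] = 1.04·0.69169 = 0.71936 g/L.

0.719 g/L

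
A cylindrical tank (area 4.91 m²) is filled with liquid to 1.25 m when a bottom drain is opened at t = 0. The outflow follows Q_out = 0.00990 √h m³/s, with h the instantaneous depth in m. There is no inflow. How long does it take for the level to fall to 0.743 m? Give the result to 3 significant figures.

254 s

With no inflow, A dh/dt = −0.00990 √h.
Separate and integrate: 2(√h − √h₀) = −(0.00990/A) t.
t = 2A(√h₀ − √h)/0.00990 = 2·4.91·(√1.25 − √0.743)/0.00990
  = 9.8200 × (1.1180 − 0.86197) / 0.00990 = 253.99 s.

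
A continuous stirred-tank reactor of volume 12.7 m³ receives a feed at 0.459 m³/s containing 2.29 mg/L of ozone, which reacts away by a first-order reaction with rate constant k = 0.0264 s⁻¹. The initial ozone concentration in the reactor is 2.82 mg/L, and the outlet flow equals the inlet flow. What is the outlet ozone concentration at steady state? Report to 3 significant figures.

1.32 mg/L

Species balance: V dC/dt = Q C_in − Q C − k V C.
At steady state: 0 = Q C_in − (Q + kV) C_ss, so C_ss = Q C_in/(Q + kV).
C_ss = 0.459·2.29/(0.459 + 0.0264·12.7) = 1.0511/0.79428 = 1.3233 mg/L.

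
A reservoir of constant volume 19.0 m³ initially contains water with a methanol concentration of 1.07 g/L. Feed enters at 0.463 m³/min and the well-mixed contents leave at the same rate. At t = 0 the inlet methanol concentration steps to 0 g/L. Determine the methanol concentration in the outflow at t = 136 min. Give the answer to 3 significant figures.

Transient balance on the dissolved component: V dC/dt = Q(C_in − C).
So dC/dt = (C_in − C)/τ with τ = V/Q = 19.0/0.463 = 41.037 min.
This is linear first-order; C(t) = C_in + (C₀ − C_in) e^(−t/τ).
C(136) = 0 + (1.07 − 0)·e^(−136/41.037) = 0 + (1.0700)·0.036367 = 0.038912 g/L.

0.0389 g/L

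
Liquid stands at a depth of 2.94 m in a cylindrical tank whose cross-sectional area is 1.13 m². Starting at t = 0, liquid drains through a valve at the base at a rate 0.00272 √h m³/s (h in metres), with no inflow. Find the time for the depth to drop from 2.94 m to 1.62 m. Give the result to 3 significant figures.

Volume balance on the tank: A dh/dt = −0.00272 √h.
Separate and integrate: 2(√h − √h₀) = −(0.00272/A) t.
t = 2A(√h₀ − √h)/0.00272 = 2·1.13·(√2.94 − √1.62)/0.00272
  = 2.2600 × (1.7146 − 1.2728) / 0.00272 = 367.13 s.

367 s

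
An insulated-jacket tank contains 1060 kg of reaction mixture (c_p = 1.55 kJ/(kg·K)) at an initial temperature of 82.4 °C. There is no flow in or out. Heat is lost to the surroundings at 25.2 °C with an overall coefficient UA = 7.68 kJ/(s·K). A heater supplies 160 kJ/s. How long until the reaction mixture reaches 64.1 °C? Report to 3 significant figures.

150 s

First-law balance (no shaft work): M c_p dT/dt = −UA(T − T_amb) + Q̇.
τ = M c_p/UA = 213.93 s; T_ss = T_amb + Q̇/UA = 25.2 + 160/7.68 = 46.033 °C.
T(t) = T_ss + (T₀ − T_ss)e^(−t/τ); set T = 64.1:
t = −τ ln[(T − T_ss)/(T₀ − T_ss)] = −213.93 · ln(0.49679) = 149.66 s.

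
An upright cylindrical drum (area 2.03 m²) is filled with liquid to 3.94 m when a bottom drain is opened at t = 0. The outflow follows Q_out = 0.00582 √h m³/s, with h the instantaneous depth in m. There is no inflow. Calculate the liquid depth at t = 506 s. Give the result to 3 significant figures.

1.59 m

With no inflow, A dh/dt = −0.00582 √h.
Separate and integrate: 2(√h − √h₀) = −(0.00582/A) t.
√h = √3.94 − 0.00582·506/(2·2.03) = 1.9849 − 0.72535 = 1.2596.
h = 1.2596² = 1.5866 m.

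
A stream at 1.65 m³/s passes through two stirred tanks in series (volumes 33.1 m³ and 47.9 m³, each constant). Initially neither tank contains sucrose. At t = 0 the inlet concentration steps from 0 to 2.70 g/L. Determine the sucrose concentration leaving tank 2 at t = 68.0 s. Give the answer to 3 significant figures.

Each tank obeys Vᵢ dCᵢ/dt = Q(Cᵢ₋₁ − Cᵢ), so τᵢ = Vᵢ/Q.
τ₁ = 33.1/1.65 = 20.061 s; τ₂ = 47.9/1.65 = 29.030 s.
Solving the cascade with C₁(0)=C₂(0)=0 gives C₂(t) = C_in[1 − (τ₁ e^(−t/τ₁) − τ₂ e^(−t/τ₂))/(τ₁ − τ₂)].
At t = 68.0: e^(−t/τ₁) = 0.033718, e^(−t/τ₂) = 0.096099.
C₂ = 2.70·[1 − (20.061·0.033718 − 29.030·0.096099)/(-8.9697)] = 2.70·0.76439 = 2.0638 g/L.

2.06 g/L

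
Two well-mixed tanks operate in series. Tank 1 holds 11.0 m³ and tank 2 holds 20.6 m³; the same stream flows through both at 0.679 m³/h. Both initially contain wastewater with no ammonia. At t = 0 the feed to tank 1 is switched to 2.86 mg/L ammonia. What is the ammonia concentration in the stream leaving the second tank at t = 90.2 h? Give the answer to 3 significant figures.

2.56 mg/L

Time constants: τᵢ = Vᵢ/Q for each well-mixed tank.
τ₁ = 11.0/0.679 = 16.200 h; τ₂ = 20.6/0.679 = 30.339 h.
Solving the cascade with C₁(0)=C₂(0)=0 gives C₂(t) = C_in[1 − (τ₁ e^(−t/τ₁) − τ₂ e^(−t/τ₂))/(τ₁ − τ₂)].
At t = 90.2: e^(−t/τ₁) = 0.0038189, e^(−t/τ₂) = 0.051145.
C₂ = 2.86·[1 − (16.200·0.0038189 − 30.339·0.051145)/(-14.138)] = 2.86·0.89463 = 2.5586 mg/L.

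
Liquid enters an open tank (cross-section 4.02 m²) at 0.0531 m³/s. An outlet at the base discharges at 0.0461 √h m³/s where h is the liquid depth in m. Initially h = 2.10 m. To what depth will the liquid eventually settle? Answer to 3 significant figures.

1.33 m

A dh/dt = Q_in − 0.0461 √h. Steady state requires inflow = outflow:
Q_in = 0.0461 √h_ss ⇒ √h_ss = 0.0531/0.0461 = 1.1518.
h_ss = 1.1518² = 1.3267 m. (Since h₀ = 2.10 m > h_ss, the level will fall toward this value.)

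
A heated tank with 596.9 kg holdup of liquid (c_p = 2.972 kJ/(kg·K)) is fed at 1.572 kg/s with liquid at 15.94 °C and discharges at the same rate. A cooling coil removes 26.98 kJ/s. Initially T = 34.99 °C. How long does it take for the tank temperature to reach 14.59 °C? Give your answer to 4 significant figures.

654.8 s

M c_p dT/dt = ṁ c_p (T_in − T) − Q̇.
τ = M/ṁ = 379.707 s; T_ss = T_in − Q̇/(ṁ c_p) = 10.1652 °C.
T(t) = T_ss + (T₀ − T_ss) e^(−t/τ). Set T = 14.59:
e^(−t/τ) = (14.59 − 10.1652)/(34.99 − 10.1652) = 0.178243
t = −379.707 · ln(0.178243) = 654.847 s.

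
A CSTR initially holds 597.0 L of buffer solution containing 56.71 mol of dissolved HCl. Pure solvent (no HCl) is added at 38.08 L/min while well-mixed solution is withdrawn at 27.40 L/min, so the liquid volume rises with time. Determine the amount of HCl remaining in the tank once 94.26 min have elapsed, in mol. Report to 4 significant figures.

4.494 mol

Total volume: dV/dt = Q_in − Q_out = 10.6800 L/min, so V(t) = 597.0 + 10.6800 t and V(94.26) = 1603.70 L.
Solute balance: dm/dt = 0 − Q_out C = −Q_out m/V(t).
dm/m = −Q_out dt/(V₀ + 10.6800 t); integrating gives ln(m/m₀) = −(Q_out/(Q_in−Q_out)) ln(V/V₀).
m = m₀ (V₀/V)^(Q_out/(Q_in−Q_out)) = 56.71 × (597.0/1603.70)^(2.56554) = 4.49430 mol.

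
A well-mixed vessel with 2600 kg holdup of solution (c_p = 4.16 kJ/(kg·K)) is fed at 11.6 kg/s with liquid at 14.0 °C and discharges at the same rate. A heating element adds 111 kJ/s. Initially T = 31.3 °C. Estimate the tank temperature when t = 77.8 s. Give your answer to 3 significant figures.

Unsteady energy balance on the tank contents: M c_p dT/dt = ṁ c_p (T_in − T) + 111.
τ = M/ṁ = 224.14 s; T_ss = T_in + Q̇/(ṁ c_p) = 14.0 + 111/(11.6·4.16) = 16.300 °C.
This is linear first-order; T(t) = T_ss + (T₀ − T_ss) e^(−t/τ).
T(77.8) = 16.300 + (15.000)·e^(−77.8/224.14) = 16.300 + (15.000)·0.70673 = 26.901 °C.

26.9 °C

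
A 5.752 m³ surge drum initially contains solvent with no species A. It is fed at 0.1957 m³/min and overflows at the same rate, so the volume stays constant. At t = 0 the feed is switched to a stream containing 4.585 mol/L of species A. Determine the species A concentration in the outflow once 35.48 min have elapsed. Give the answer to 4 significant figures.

Accumulation = in − out for the solute gives V dC/dt = Q(C_in − C).
Rewrite as dC/dt + C/τ = C_in/τ, τ = V/Q = 29.3919 min.
This is linear first-order; C(t) = C_in + (C₀ − C_in) e^(−t/τ).
C(35.48) = 4.585 + (0 − 4.585)·e^(−35.48/29.3919) = 4.585 + (-4.58500)·0.299053 = 3.21384 mol/L.

3.214 mol/L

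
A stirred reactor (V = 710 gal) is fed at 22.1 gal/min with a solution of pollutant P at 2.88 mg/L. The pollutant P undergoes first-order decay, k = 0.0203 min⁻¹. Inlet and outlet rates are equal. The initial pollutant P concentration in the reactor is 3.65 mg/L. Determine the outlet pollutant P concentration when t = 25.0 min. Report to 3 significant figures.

2.27 mg/L

Accumulation = in − out − consumed: V dC/dt = Q C_in − Q C − k V C.
This is linear with rate a = Q/V + k = 0.051427 min⁻¹.
C_ss = Q C_in/(Q + kV) = 1.7432 mg/L; C(t) = C_ss + (C₀ − C_ss) e^(−a t).
C(25.0) = 1.7432 + (1.9068)·e^(−0.051427·25.0) = 1.7432 + (1.9068)·0.27647 = 2.2703 mg/L.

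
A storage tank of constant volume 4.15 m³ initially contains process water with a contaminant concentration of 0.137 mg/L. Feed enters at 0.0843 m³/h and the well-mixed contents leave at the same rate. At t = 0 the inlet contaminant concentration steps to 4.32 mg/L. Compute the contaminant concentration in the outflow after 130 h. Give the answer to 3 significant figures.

Transient balance on the dissolved component: V dC/dt = Q(C_in − C).
So dC/dt = (C_in − C)/τ with τ = V/Q = 4.15/0.0843 = 49.229 h.
C approaches C_in exponentially: C(t) = C_in + (C₀ − C_in) e^(−t/τ).
C(130) = 4.32 + (0.137 − 4.32)·e^(−130/49.229) = 4.32 + (-4.1830)·0.071310 = 4.0217 mg/L.

4.02 mg/L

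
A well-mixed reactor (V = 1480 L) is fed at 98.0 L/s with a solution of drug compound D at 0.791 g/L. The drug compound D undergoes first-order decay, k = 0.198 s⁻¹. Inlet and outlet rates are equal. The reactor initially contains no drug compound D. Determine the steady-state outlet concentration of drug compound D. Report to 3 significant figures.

Accumulation = in − out − consumed: V dC/dt = Q C_in − Q C − k V C.
At steady state: 0 = Q C_in − (Q + kV) C_ss, so C_ss = Q C_in/(Q + kV).
C_ss = 98.0·0.791/(98.0 + 0.198·1480) = 77.518/391.04 = 0.19824 g/L.

0.198 g/L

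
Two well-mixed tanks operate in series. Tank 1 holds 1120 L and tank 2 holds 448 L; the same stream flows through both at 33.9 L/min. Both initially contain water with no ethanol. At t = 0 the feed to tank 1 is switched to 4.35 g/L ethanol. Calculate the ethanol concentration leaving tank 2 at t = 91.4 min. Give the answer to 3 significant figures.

Each tank obeys Vᵢ dCᵢ/dt = Q(Cᵢ₋₁ − Cᵢ), so τᵢ = Vᵢ/Q.
τ₁ = 1120/33.9 = 33.038 min; τ₂ = 448/33.9 = 13.215 min.
Tank 1: C₁ = C_in(1 − e^(−t/τ₁)). Tank 2 (τ₁ ≠ τ₂): C₂ = C_in[1 − (τ₁ e^(−t/τ₁) − τ₂ e^(−t/τ₂))/(τ₁ − τ₂)].
At t = 91.4: e^(−t/τ₁) = 0.062883, e^(−t/τ₂) = 0.00099159.
C₂ = 4.35·[1 − (33.038·0.062883 − 13.215·0.00099159)/(19.823)] = 4.35·0.89586 = 3.8970 g/L.

3.90 g/L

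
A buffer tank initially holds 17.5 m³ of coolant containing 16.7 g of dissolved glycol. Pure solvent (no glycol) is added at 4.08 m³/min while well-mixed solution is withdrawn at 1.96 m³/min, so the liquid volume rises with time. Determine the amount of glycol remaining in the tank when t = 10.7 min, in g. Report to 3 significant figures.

Total volume: dV/dt = Q_in − Q_out = 2.1200 m³/min, so V(t) = 17.5 + 2.1200 t and V(10.7) = 40.184 m³.
Species balance (pure solvent in): dm/dt = −Q_out · m/V(t).
dm/m = −Q_out dt/(V₀ + 2.1200 t); integrating gives ln(m/m₀) = −(Q_out/(Q_in−Q_out)) ln(V/V₀).
m = m₀ (V₀/V)^(Q_out/(Q_in−Q_out)) = 16.7 × (17.5/40.184)^(0.92453) = 7.7437 g.

7.74 g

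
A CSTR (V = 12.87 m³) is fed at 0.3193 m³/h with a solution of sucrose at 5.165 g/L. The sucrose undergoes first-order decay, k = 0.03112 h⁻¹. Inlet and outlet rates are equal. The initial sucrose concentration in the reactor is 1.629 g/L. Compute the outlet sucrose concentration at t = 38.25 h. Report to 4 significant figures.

2.213 g/L

V dC/dt = Q(C_in − C) − k V C.
This is linear with rate a = Q/V + k = 0.0559296 h⁻¹.
C_ss = Q C_in/(Q + kV) = 2.29112 g/L; C(t) = C_ss + (C₀ − C_ss) e^(−a t).
C(38.25) = 2.29112 + (-0.662125)·e^(−0.0559296·38.25) = 2.29112 + (-0.662125)·0.117736 = 2.21317 g/L.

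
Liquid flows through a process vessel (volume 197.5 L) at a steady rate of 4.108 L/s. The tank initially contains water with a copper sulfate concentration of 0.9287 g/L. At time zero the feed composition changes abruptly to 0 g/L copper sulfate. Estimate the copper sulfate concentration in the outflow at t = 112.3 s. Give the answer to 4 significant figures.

Mass balance on the solute (V constant): V dC/dt = Q(C_in − C).
So dC/dt = (C_in − C)/τ with τ = V/Q = 197.5/4.108 = 48.0769 s.
Integrating: C(t) = C_in + (C₀ − C_in) e^(−t/τ).
C(112.3) = 0 + (0.9287 − 0)·e^(−112.3/48.0769) = 0 + (0.928700)·0.0967292 = 0.0898324 g/L.

0.08983 g/L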